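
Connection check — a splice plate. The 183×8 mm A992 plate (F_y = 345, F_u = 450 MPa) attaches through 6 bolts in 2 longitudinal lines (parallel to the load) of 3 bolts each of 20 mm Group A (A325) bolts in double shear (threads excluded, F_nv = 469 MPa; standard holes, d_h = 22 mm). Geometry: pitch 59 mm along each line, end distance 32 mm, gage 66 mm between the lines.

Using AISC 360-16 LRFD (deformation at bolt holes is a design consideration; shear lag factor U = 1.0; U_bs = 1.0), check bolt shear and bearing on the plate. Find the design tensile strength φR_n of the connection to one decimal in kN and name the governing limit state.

615.6 kN (bearing governs)

Bolt shear: A_b = π(20)²/4 = 314.16 mm². φR_n = 0.75 × 469 × 314.16 × 6 × 2 = 1326.1 kN.
Bearing (8 mm plate, F_u = 450 MPa): end bolts L_c = 32 − 22/2 = 21, R_n = min(1.2×21×8×450, 2.4×20×8×450) = 90.72 kN/bolt; interior L_c = 59 − 22 = 37, R_n = 159.84 kN/bolt. φR_n = 0.75 × (2×90.72 + 4×159.84) = 615.6 kN.
Governing: min(1326.1, 615.6) = 615.6 kN → bearing.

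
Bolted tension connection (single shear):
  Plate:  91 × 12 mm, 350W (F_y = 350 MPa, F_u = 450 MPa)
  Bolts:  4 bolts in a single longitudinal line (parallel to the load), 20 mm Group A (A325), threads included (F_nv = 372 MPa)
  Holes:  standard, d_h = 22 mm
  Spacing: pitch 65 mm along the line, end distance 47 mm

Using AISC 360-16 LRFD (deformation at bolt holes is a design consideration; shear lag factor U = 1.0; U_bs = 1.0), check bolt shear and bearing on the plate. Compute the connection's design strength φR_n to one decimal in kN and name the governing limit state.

350.6 kN (bolt shear governs)

Bolt shear: A_b = π(20)²/4 = 314.16 mm². φR_n = 0.75 × 372 × 314.16 × 4 × 1 = 350.6 kN.
Bearing (12 mm plate, F_u = 450 MPa): end bolts L_c = 47 − 22/2 = 36, R_n = min(1.2×36×12×450, 2.4×20×12×450) = 233.28 kN/bolt; interior L_c = 65 − 22 = 43, R_n = 259.2 kN/bolt. φR_n = 0.75 × (1×233.28 + 3×259.2) = 758.2 kN.
Governing: min(350.6, 758.2) = 350.6 kN → bolt shear.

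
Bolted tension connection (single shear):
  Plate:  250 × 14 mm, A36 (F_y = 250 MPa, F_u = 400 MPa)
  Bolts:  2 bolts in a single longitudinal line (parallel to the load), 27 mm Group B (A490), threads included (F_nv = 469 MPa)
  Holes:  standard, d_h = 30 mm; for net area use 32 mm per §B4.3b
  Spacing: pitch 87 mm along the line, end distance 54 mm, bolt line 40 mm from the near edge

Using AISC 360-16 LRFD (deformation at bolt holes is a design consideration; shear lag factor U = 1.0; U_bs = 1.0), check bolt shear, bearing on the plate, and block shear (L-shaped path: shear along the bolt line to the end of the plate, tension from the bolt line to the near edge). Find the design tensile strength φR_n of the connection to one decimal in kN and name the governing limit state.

Bolt shear: A_b = π(27)²/4 = 572.56 mm². φR_n = 0.75 × 469 × 572.56 × 2 × 1 = 402.8 kN.
Bearing (14 mm plate, F_u = 400 MPa): end bolts L_c = 54 − 30/2 = 39, R_n = min(1.2×39×14×400, 2.4×27×14×400) = 262.08 kN/bolt; interior L_c = 87 − 30 = 57, R_n = 362.88 kN/bolt. φR_n = 0.75 × (1×262.08 + 1×362.88) = 468.7 kN.
Block shear: shear path 1×[54+1×87] = 1×141 mm, A_gv = 1974, A_nv = 1×(141 − 1.5×32)×14 = 1302 mm²; tension to near edge: (40 − 0.5×32)×14 = 336 mm². R_n = min(0.6×400×1302, 0.6×250×1974) + 1.0×400×336 = min(312.48, 296.1) + 134.4 = 430.5 kN. φR_n = 0.75 × 430.5 = 322.9 kN.
Governing: min(402.8, 468.7, 322.9) = 322.9 kN → block shear.

322.9 kN (block shear governs)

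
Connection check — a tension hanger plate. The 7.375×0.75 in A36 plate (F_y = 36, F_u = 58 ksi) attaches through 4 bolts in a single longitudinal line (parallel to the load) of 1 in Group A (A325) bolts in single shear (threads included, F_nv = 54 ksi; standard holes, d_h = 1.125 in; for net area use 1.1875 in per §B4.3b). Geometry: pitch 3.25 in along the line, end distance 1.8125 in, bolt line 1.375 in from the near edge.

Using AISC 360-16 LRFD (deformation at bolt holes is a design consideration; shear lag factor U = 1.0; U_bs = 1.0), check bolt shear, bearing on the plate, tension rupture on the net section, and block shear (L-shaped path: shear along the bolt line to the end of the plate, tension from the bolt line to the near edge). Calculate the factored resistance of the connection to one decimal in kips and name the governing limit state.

Bolt shear: A_b = π(1)²/4 = 0.7854 in². φR_n = 0.75 × 54 × 0.7854 × 4 × 1 = 127.2 kips.
Bearing (0.75 in plate, F_u = 58 ksi): end bolts L_c = 1.8125 − 1.125/2 = 1.25, R_n = min(1.2×1.25×0.75×58, 2.4×1×0.75×58) = 65.25 kips/bolt; interior L_c = 3.25 − 1.125 = 2.125, R_n = 104.4 kips/bolt. φR_n = 0.75 × (1×65.25 + 3×104.4) = 283.8 kips.
Tension rupture (net): A_n = (7.375 − 1×1.1875)×0.75 = 4.6406 in² (U = 1.0, A_e = A_n). φR_n = 0.75 × 58 × 4.6406 = 201.9 kips.
Block shear: shear path 1×[1.8125+3×3.25] = 1×11.5625 in, A_gv = 8.6719, A_nv = 1×(11.5625 − 3.5×1.1875)×0.75 = 5.5547 in²; tension to near edge: (1.375 − 0.5×1.1875)×0.75 = 0.58594 in². R_n = min(0.6×58×5.5547, 0.6×36×8.6719) + 1.0×58×0.58594 = min(193.3, 187.31) + 33.985 = 221.3 kips. φR_n = 0.75 × 221.3 = 166.0 kips.
Governing: min(127.2, 283.8, 201.9, 166.0) = 127.2 kips → bolt shear.

127.2 kips (bolt shear governs)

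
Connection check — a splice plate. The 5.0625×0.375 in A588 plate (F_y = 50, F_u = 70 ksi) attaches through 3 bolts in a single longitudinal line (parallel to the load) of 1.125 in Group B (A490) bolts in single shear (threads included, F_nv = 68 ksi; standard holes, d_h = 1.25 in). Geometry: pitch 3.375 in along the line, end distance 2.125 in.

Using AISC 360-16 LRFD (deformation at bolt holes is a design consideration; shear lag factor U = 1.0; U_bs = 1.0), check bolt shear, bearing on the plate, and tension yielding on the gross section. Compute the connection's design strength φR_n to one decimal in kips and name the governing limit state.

Bolt shear: A_b = π(1.125)²/4 = 0.99402 in². φR_n = 0.75 × 68 × 0.99402 × 3 × 1 = 152.1 kips.
Bearing (0.375 in plate, F_u = 70 ksi): end bolts L_c = 2.125 − 1.25/2 = 1.5, R_n = min(1.2×1.5×0.375×70, 2.4×1.125×0.375×70) = 47.25 kips/bolt; interior L_c = 3.375 − 1.25 = 2.125, R_n = 66.938 kips/bolt. φR_n = 0.75 × (1×47.25 + 2×66.938) = 135.8 kips.
Tension yield (gross): A_g = 5.0625×0.375 = 1.8984 in². φR_n = 0.90 × 50 × 1.8984 = 85.4 kips.
Governing: min(152.1, 135.8, 85.4) = 85.4 kips → gross-section yield.

85.4 kips (gross-section yield governs)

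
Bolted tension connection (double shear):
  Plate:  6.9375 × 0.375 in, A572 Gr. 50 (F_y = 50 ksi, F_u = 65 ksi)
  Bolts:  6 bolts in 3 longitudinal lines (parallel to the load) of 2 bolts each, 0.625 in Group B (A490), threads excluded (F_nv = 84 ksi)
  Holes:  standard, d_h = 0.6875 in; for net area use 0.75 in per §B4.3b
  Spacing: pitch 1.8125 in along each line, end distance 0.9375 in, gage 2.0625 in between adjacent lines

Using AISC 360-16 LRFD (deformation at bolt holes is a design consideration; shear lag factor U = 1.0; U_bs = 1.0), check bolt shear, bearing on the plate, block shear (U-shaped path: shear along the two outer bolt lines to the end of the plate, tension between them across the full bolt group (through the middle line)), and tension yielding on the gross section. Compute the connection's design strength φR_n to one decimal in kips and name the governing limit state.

Bolt shear: A_b = π(0.625)²/4 = 0.3068 in². φR_n = 0.75 × 84 × 0.3068 × 6 × 2 = 231.9 kips.
Bearing (0.375 in plate, F_u = 65 ksi): end bolts L_c = 0.9375 − 0.6875/2 = 0.59375, R_n = min(1.2×0.59375×0.375×65, 2.4×0.625×0.375×65) = 17.367 kips/bolt; interior L_c = 1.8125 − 0.6875 = 1.125, R_n = 32.906 kips/bolt. φR_n = 0.75 × (3×17.367 + 3×32.906) = 113.1 kips.
Block shear: shear path 2×[0.9375+1×1.8125] = 2×2.75 in, A_gv = 2.0625, A_nv = 2×(2.75 − 1.5×0.75)×0.375 = 1.2188 in²; tension across gage: (4.125 − 2×0.75)×0.375 = 0.98438 in². R_n = min(0.6×65×1.2188, 0.6×50×2.0625) + 1.0×65×0.98438 = min(47.533, 61.875) + 63.985 = 111.52 kips. φR_n = 0.75 × 111.52 = 83.6 kips.
Tension yield (gross): A_g = 6.9375×0.375 = 2.6016 in². φR_n = 0.90 × 50 × 2.6016 = 117.1 kips.
Governing: min(231.9, 113.1, 83.6, 117.1) = 83.6 kips → block shear.

83.6 kips (block shear governs)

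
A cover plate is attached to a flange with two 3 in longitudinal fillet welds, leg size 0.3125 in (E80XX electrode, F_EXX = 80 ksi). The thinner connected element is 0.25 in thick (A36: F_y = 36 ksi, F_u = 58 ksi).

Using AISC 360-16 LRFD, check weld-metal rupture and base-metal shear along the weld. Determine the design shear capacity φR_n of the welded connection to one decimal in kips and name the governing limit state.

Weld metal: throat = 0.707×0.3125 = 0.22094 in, L = 2×3 = 6 in. φR_n = 0.75 × 0.6 × 80 × 0.22094 × 6 = 47.7 kips.
Base metal shear (0.25 in plate): yield φR_n = 1.0×0.6×36×0.25×6 = 32.4 kips; rupture φR_n = 0.75×0.6×58×0.25×6 = 39.2 kips; take 32.4 kips (yield).
Governing: min(47.7, 32.4) = 32.4 kips → base-metal shear.

32.4 kips (base-metal shear governs)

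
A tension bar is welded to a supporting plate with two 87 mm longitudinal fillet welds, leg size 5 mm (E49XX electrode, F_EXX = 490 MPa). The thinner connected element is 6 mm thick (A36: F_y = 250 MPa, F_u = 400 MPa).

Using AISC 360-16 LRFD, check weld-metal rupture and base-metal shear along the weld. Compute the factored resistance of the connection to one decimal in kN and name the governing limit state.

135.6 kN (weld metal governs)

Weld metal: throat = 0.707×5 = 3.535 mm, L = 2×87 = 174 mm. φR_n = 0.75 × 0.6 × 490 × 3.535 × 174 = 135.6 kN.
Base metal shear (6 mm plate): yield φR_n = 1.0×0.6×250×6×174 = 156.6 kN; rupture φR_n = 0.75×0.6×400×6×174 = 187.9 kN; take 156.6 kN (yield).
Governing: min(135.6, 156.6) = 135.6 kN → weld metal.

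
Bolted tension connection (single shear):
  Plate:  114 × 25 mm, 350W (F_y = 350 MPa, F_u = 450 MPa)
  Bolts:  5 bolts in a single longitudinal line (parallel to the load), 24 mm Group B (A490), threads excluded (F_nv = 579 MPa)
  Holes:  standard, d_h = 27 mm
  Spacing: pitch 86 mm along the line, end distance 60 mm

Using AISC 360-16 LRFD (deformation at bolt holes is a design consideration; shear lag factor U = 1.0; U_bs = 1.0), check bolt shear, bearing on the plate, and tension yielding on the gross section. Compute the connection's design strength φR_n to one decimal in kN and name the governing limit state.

897.8 kN (gross-section yield governs)

Bolt shear: A_b = π(24)²/4 = 452.39 mm². φR_n = 0.75 × 579 × 452.39 × 5 × 1 = 982.3 kN.
Bearing (25 mm plate, F_u = 450 MPa): end bolts L_c = 60 − 27/2 = 46.5, R_n = min(1.2×46.5×25×450, 2.4×24×25×450) = 627.75 kN/bolt; interior L_c = 86 − 27 = 59, R_n = 648 kN/bolt. φR_n = 0.75 × (1×627.75 + 4×648) = 2414.8 kN.
Tension yield (gross): A_g = 114×25 = 2850 mm². φR_n = 0.90 × 350 × 2850 = 897.8 kN.
Governing: min(982.3, 2414.8, 897.8) = 897.8 kN → gross-section yield.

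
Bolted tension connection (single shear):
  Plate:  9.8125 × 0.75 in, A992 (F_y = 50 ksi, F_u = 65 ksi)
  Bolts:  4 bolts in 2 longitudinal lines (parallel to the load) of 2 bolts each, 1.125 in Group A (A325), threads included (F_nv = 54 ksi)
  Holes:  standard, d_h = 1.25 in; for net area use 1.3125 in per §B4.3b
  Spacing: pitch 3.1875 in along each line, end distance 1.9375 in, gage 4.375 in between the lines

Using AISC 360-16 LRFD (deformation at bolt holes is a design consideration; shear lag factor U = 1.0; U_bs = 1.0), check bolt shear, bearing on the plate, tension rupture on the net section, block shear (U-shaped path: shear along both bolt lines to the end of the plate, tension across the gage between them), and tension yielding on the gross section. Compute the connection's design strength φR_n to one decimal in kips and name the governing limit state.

Bolt shear: A_b = π(1.125)²/4 = 0.99402 in². φR_n = 0.75 × 54 × 0.99402 × 4 × 1 = 161.0 kips.
Bearing (0.75 in plate, F_u = 65 ksi): end bolts L_c = 1.9375 − 1.25/2 = 1.3125, R_n = min(1.2×1.3125×0.75×65, 2.4×1.125×0.75×65) = 76.781 kips/bolt; interior L_c = 3.1875 − 1.25 = 1.9375, R_n = 113.34 kips/bolt. φR_n = 0.75 × (2×76.781 + 2×113.34) = 285.2 kips.
Tension rupture (net): A_n = (9.8125 − 2×1.3125)×0.75 = 5.3906 in² (U = 1.0, A_e = A_n). φR_n = 0.75 × 65 × 5.3906 = 262.8 kips.
Block shear: shear path 2×[1.9375+1×3.1875] = 2×5.125 in, A_gv = 7.6875, A_nv = 2×(5.125 − 1.5×1.3125)×0.75 = 4.7344 in²; tension across gage: (4.375 − 1×1.3125)×0.75 = 2.2969 in². R_n = min(0.6×65×4.7344, 0.6×50×7.6875) + 1.0×65×2.2969 = min(184.64, 230.63) + 149.3 = 333.94 kips. φR_n = 0.75 × 333.94 = 250.5 kips.
Tension yield (gross): A_g = 9.8125×0.75 = 7.3594 in². φR_n = 0.90 × 50 × 7.3594 = 331.2 kips.
Governing: min(161.0, 285.2, 262.8, 250.5, 331.2) = 161.0 kips → bolt shear.

161.0 kips (bolt shear governs)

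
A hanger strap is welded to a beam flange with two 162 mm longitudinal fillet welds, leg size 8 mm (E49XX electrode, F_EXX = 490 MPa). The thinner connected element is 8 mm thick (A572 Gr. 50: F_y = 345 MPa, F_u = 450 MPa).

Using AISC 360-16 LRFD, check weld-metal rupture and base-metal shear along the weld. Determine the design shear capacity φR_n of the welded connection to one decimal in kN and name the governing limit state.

404.1 kN (weld metal governs)

Weld metal: throat = 0.707×8 = 5.656 mm, L = 2×162 = 324 mm. φR_n = 0.75 × 0.6 × 490 × 5.656 × 324 = 404.1 kN.
Base metal shear (8 mm plate): yield φR_n = 1.0×0.6×345×8×324 = 536.5 kN; rupture φR_n = 0.75×0.6×450×8×324 = 524.9 kN; take 524.9 kN (rupture).
Governing: min(404.1, 524.9) = 404.1 kN → weld metal.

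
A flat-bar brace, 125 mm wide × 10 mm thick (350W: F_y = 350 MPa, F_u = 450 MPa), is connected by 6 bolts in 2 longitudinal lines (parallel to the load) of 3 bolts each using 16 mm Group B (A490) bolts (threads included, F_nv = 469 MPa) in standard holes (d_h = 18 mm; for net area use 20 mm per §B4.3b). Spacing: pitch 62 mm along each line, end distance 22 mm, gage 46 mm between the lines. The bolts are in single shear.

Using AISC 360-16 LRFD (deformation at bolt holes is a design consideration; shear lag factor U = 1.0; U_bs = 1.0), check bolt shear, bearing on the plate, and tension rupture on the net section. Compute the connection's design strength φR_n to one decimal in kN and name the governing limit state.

286.9 kN (net-section rupture governs)

Bolt shear: A_b = π(16)²/4 = 201.06 mm². φR_n = 0.75 × 469 × 201.06 × 6 × 1 = 424.3 kN.
Bearing (10 mm plate, F_u = 450 MPa): end bolts L_c = 22 − 18/2 = 13, R_n = min(1.2×13×10×450, 2.4×16×10×450) = 70.2 kN/bolt; interior L_c = 62 − 18 = 44, R_n = 172.8 kN/bolt. φR_n = 0.75 × (2×70.2 + 4×172.8) = 623.7 kN.
Tension rupture (net): A_n = (125 − 2×20)×10 = 850 mm² (U = 1.0, A_e = A_n). φR_n = 0.75 × 450 × 850 = 286.9 kN.
Governing: min(424.3, 623.7, 286.9) = 286.9 kN → net-section rupture.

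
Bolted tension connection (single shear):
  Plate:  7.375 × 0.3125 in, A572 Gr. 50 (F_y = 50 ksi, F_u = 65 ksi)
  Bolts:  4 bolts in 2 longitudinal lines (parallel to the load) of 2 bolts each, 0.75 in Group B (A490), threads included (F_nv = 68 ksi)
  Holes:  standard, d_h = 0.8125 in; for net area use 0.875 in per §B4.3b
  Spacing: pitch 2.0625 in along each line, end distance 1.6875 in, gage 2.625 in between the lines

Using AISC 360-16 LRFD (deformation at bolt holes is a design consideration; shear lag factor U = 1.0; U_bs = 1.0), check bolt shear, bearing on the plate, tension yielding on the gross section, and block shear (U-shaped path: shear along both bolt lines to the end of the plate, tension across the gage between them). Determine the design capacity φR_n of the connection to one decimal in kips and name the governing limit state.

Bolt shear: A_b = π(0.75)²/4 = 0.44179 in². φR_n = 0.75 × 68 × 0.44179 × 4 × 1 = 90.1 kips.
Bearing (0.3125 in plate, F_u = 65 ksi): end bolts L_c = 1.6875 − 0.8125/2 = 1.28125, R_n = min(1.2×1.28125×0.3125×65, 2.4×0.75×0.3125×65) = 31.23 kips/bolt; interior L_c = 2.0625 − 0.8125 = 1.25, R_n = 30.469 kips/bolt. φR_n = 0.75 × (2×31.23 + 2×30.469) = 92.5 kips.
Tension yield (gross): A_g = 7.375×0.3125 = 2.3047 in². φR_n = 0.90 × 50 × 2.3047 = 103.7 kips.
Block shear: shear path 2×[1.6875+1×2.0625] = 2×3.75 in, A_gv = 2.3438, A_nv = 2×(3.75 − 1.5×0.875)×0.3125 = 1.5234 in²; tension across gage: (2.625 − 1×0.875)×0.3125 = 0.54688 in². R_n = min(0.6×65×1.5234, 0.6×50×2.3438) + 1.0×65×0.54688 = min(59.413, 70.314) + 35.547 = 94.96 kips. φR_n = 0.75 × 94.96 = 71.2 kips.
Governing: min(90.1, 92.5, 103.7, 71.2) = 71.2 kips → block shear.

71.2 kips (block shear governs)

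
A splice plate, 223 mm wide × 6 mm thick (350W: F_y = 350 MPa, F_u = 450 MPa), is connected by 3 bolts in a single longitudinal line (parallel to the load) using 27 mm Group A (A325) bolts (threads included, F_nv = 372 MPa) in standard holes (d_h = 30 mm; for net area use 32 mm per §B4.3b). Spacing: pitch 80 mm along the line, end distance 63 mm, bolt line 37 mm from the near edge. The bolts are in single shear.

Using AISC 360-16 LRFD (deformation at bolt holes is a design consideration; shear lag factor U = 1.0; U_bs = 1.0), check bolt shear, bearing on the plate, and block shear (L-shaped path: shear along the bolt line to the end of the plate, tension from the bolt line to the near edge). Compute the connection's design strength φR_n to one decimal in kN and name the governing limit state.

216.3 kN (block shear governs)

Bolt shear: A_b = π(27)²/4 = 572.56 mm². φR_n = 0.75 × 372 × 572.56 × 3 × 1 = 479.2 kN.
Bearing (6 mm plate, F_u = 450 MPa): end bolts L_c = 63 − 30/2 = 48, R_n = min(1.2×48×6×450, 2.4×27×6×450) = 155.52 kN/bolt; interior L_c = 80 − 30 = 50, R_n = 162 kN/bolt. φR_n = 0.75 × (1×155.52 + 2×162) = 359.6 kN.
Block shear: shear path 1×[63+2×80] = 1×223 mm, A_gv = 1338, A_nv = 1×(223 − 2.5×32)×6 = 858 mm²; tension to near edge: (37 − 0.5×32)×6 = 126 mm². R_n = min(0.6×450×858, 0.6×350×1338) + 1.0×450×126 = min(231.66, 280.98) + 56.7 = 288.36 kN. φR_n = 0.75 × 288.36 = 216.3 kN.
Governing: min(479.2, 359.6, 216.3) = 216.3 kN → block shear.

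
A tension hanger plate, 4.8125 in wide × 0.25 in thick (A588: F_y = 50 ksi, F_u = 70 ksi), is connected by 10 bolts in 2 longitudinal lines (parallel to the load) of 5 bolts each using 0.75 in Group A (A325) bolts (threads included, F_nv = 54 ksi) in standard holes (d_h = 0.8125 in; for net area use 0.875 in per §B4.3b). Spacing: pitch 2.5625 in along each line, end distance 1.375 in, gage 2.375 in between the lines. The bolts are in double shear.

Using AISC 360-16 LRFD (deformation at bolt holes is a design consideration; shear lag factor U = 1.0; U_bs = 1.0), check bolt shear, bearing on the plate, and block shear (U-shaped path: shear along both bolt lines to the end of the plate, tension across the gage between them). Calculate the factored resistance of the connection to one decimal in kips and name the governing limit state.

Bolt shear: A_b = π(0.75)²/4 = 0.44179 in². φR_n = 0.75 × 54 × 0.44179 × 10 × 2 = 357.8 kips.
Bearing (0.25 in plate, F_u = 70 ksi): end bolts L_c = 1.375 − 0.8125/2 = 0.96875, R_n = min(1.2×0.96875×0.25×70, 2.4×0.75×0.25×70) = 20.344 kips/bolt; interior L_c = 2.5625 − 0.8125 = 1.75, R_n = 31.5 kips/bolt. φR_n = 0.75 × (2×20.344 + 8×31.5) = 219.5 kips.
Block shear: shear path 2×[1.375+4×2.5625] = 2×11.625 in, A_gv = 5.8125, A_nv = 2×(11.625 − 4.5×0.875)×0.25 = 3.8438 in²; tension across gage: (2.375 − 1×0.875)×0.25 = 0.375 in². R_n = min(0.6×70×3.8438, 0.6×50×5.8125) + 1.0×70×0.375 = min(161.44, 174.38) + 26.25 = 187.69 kips. φR_n = 0.75 × 187.69 = 140.8 kips.
Governing: min(357.8, 219.5, 140.8) = 140.8 kips → block shear.

140.8 kips (block shear governs)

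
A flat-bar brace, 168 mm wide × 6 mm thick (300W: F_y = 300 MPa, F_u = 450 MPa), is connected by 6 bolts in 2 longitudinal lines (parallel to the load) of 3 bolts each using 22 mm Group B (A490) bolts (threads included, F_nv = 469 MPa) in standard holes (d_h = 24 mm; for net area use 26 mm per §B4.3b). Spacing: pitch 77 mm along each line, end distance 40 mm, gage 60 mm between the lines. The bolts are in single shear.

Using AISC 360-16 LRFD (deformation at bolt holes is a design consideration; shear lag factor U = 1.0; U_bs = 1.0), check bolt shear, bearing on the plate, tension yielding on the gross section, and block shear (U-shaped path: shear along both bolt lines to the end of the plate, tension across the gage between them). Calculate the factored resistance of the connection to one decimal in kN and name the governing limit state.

272.2 kN (gross-section yield governs)

Bolt shear: A_b = π(22)²/4 = 380.13 mm². φR_n = 0.75 × 469 × 380.13 × 6 × 1 = 802.3 kN.
Bearing (6 mm plate, F_u = 450 MPa): end bolts L_c = 40 − 24/2 = 28, R_n = min(1.2×28×6×450, 2.4×22×6×450) = 90.72 kN/bolt; interior L_c = 77 − 24 = 53, R_n = 142.56 kN/bolt. φR_n = 0.75 × (2×90.72 + 4×142.56) = 563.8 kN.
Tension yield (gross): A_g = 168×6 = 1008 mm². φR_n = 0.90 × 300 × 1008 = 272.2 kN.
Block shear: shear path 2×[40+2×77] = 2×194 mm, A_gv = 2328, A_nv = 2×(194 − 2.5×26)×6 = 1548 mm²; tension across gage: (60 − 1×26)×6 = 204 mm². R_n = min(0.6×450×1548, 0.6×300×2328) + 1.0×450×204 = min(417.96, 419.04) + 91.8 = 509.76 kN. φR_n = 0.75 × 509.76 = 382.3 kN.
Governing: min(802.3, 563.8, 272.2, 382.3) = 272.2 kN → gross-section yield.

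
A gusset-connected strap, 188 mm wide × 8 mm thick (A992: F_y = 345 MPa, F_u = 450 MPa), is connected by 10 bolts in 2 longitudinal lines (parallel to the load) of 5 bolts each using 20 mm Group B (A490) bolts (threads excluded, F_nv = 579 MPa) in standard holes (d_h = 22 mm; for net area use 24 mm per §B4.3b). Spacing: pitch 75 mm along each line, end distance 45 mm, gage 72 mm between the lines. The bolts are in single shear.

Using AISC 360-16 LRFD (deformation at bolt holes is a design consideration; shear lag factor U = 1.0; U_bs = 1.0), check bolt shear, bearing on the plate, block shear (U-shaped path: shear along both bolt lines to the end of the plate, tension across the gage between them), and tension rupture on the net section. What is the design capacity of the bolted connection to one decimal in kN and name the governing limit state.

Bolt shear: A_b = π(20)²/4 = 314.16 mm². φR_n = 0.75 × 579 × 314.16 × 10 × 1 = 1364.2 kN.
Bearing (8 mm plate, F_u = 450 MPa): end bolts L_c = 45 − 22/2 = 34, R_n = min(1.2×34×8×450, 2.4×20×8×450) = 146.88 kN/bolt; interior L_c = 75 − 22 = 53, R_n = 172.8 kN/bolt. φR_n = 0.75 × (2×146.88 + 8×172.8) = 1257.1 kN.
Block shear: shear path 2×[45+4×75] = 2×345 mm, A_gv = 5520, A_nv = 2×(345 − 4.5×24)×8 = 3792 mm²; tension across gage: (72 − 1×24)×8 = 384 mm². R_n = min(0.6×450×3792, 0.6×345×5520) + 1.0×450×384 = min(1023.8, 1142.6) + 172.8 = 1196.6 kN. φR_n = 0.75 × 1196.6 = 897.5 kN.
Tension rupture (net): A_n = (188 − 2×24)×8 = 1120 mm² (U = 1.0, A_e = A_n). φR_n = 0.75 × 450 × 1120 = 378.0 kN.
Governing: min(1364.2, 1257.1, 897.5, 378.0) = 378.0 kN → net-section rupture.

378.0 kN (net-section rupture governs)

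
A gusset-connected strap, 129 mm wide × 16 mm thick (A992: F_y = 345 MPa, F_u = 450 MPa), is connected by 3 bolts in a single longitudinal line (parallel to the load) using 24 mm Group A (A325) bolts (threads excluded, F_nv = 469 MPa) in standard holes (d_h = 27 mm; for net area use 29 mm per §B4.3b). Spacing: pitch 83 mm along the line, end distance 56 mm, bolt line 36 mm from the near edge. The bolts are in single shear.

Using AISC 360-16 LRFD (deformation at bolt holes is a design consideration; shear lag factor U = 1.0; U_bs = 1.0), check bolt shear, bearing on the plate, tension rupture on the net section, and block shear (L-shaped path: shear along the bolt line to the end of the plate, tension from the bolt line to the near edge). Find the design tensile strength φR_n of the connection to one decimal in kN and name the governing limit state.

Bolt shear: A_b = π(24)²/4 = 452.39 mm². φR_n = 0.75 × 469 × 452.39 × 3 × 1 = 477.4 kN.
Bearing (16 mm plate, F_u = 450 MPa): end bolts L_c = 56 − 27/2 = 42.5, R_n = min(1.2×42.5×16×450, 2.4×24×16×450) = 367.2 kN/bolt; interior L_c = 83 − 27 = 56, R_n = 414.72 kN/bolt. φR_n = 0.75 × (1×367.2 + 2×414.72) = 897.5 kN.
Tension rupture (net): A_n = (129 − 1×29)×16 = 1600 mm² (U = 1.0, A_e = A_n). φR_n = 0.75 × 450 × 1600 = 540.0 kN.
Block shear: shear path 1×[56+2×83] = 1×222 mm, A_gv = 3552, A_nv = 1×(222 − 2.5×29)×16 = 2392 mm²; tension to near edge: (36 − 0.5×29)×16 = 344 mm². R_n = min(0.6×450×2392, 0.6×345×3552) + 1.0×450×344 = min(645.84, 735.26) + 154.8 = 800.64 kN. φR_n = 0.75 × 800.64 = 600.5 kN.
Governing: min(477.4, 897.5, 540.0, 600.5) = 477.4 kN → bolt shear.

477.4 kN (bolt shear governs)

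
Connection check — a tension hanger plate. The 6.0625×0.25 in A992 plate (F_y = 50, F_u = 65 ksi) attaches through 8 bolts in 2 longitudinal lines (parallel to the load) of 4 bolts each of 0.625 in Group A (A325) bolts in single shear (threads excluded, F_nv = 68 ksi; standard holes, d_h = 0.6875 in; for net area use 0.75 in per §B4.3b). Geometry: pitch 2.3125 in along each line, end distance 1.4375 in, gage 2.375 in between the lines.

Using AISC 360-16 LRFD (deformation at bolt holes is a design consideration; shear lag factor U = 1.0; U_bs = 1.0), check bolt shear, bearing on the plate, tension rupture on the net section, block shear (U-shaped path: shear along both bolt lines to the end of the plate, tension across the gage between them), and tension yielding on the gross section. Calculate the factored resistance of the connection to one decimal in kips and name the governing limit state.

Bolt shear: A_b = π(0.625)²/4 = 0.3068 in². φR_n = 0.75 × 68 × 0.3068 × 8 × 1 = 125.2 kips.
Bearing (0.25 in plate, F_u = 65 ksi): end bolts L_c = 1.4375 − 0.6875/2 = 1.09375, R_n = min(1.2×1.09375×0.25×65, 2.4×0.625×0.25×65) = 21.328 kips/bolt; interior L_c = 2.3125 − 0.6875 = 1.625, R_n = 24.375 kips/bolt. φR_n = 0.75 × (2×21.328 + 6×24.375) = 141.7 kips.
Tension rupture (net): A_n = (6.0625 − 2×0.75)×0.25 = 1.1406 in² (U = 1.0, A_e = A_n). φR_n = 0.75 × 65 × 1.1406 = 55.6 kips.
Block shear: shear path 2×[1.4375+3×2.3125] = 2×8.375 in, A_gv = 4.1875, A_nv = 2×(8.375 − 3.5×0.75)×0.25 = 2.875 in²; tension across gage: (2.375 − 1×0.75)×0.25 = 0.40625 in². R_n = min(0.6×65×2.875, 0.6×50×4.1875) + 1.0×65×0.40625 = min(112.13, 125.63) + 26.406 = 138.54 kips. φR_n = 0.75 × 138.54 = 103.9 kips.
Tension yield (gross): A_g = 6.0625×0.25 = 1.5156 in². φR_n = 0.90 × 50 × 1.5156 = 68.2 kips.
Governing: min(125.2, 141.7, 55.6, 103.9, 68.2) = 55.6 kips → net-section rupture.

55.6 kips (net-section rupture governs)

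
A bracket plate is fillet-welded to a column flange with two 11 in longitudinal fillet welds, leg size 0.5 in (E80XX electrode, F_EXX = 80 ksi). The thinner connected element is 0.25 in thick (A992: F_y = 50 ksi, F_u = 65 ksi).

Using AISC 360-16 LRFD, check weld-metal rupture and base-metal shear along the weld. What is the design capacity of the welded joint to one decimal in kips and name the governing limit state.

160.9 kips (base-metal shear governs)

Weld metal: throat = 0.707×0.5 = 0.3535 in, L = 2×11 = 22 in. φR_n = 0.75 × 0.6 × 80 × 0.3535 × 22 = 280.0 kips.
Base metal shear (0.25 in plate): yield φR_n = 1.0×0.6×50×0.25×22 = 165.0 kips; rupture φR_n = 0.75×0.6×65×0.25×22 = 160.9 kips; take 160.9 kips (rupture).
Governing: min(280.0, 160.9) = 160.9 kips → base-metal shear.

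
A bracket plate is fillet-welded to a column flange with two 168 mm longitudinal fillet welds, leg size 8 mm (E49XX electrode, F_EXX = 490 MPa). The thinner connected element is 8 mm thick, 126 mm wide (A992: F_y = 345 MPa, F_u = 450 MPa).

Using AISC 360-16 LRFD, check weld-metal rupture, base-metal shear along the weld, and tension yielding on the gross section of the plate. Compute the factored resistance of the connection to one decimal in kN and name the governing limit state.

313.0 kN (gross-section yield governs)

Weld metal: throat = 0.707×8 = 5.656 mm, L = 2×168 = 336 mm. φR_n = 0.75 × 0.6 × 490 × 5.656 × 336 = 419.0 kN.
Base metal shear (8 mm plate): yield φR_n = 1.0×0.6×345×8×336 = 556.4 kN; rupture φR_n = 0.75×0.6×450×8×336 = 544.3 kN; take 544.3 kN (rupture).
Tension yield (gross): A_g = 126×8 = 1008 mm². φR_n = 0.90 × 345 × 1008 = 313.0 kN.
Governing: min(419.0, 544.3, 313.0) = 313.0 kN → gross-section yield.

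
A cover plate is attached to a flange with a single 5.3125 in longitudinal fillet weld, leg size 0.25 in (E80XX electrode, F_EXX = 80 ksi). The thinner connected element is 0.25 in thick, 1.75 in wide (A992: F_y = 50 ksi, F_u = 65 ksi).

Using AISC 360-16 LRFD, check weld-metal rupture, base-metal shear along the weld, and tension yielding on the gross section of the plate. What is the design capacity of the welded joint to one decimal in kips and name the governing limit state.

Weld metal: throat = 0.707×0.25 = 0.17675 in, L = 5.3125 in. φR_n = 0.75 × 0.6 × 80 × 0.17675 × 5.3125 = 33.8 kips.
Base metal shear (0.25 in plate): yield φR_n = 1.0×0.6×50×0.25×5.3125 = 39.8 kips; rupture φR_n = 0.75×0.6×65×0.25×5.3125 = 38.8 kips; take 38.8 kips (rupture).
Tension yield (gross): A_g = 1.75×0.25 = 0.4375 in². φR_n = 0.90 × 50 × 0.4375 = 19.7 kips.
Governing: min(33.8, 38.8, 19.7) = 19.7 kips → gross-section yield.

19.7 kips (gross-section yield governs)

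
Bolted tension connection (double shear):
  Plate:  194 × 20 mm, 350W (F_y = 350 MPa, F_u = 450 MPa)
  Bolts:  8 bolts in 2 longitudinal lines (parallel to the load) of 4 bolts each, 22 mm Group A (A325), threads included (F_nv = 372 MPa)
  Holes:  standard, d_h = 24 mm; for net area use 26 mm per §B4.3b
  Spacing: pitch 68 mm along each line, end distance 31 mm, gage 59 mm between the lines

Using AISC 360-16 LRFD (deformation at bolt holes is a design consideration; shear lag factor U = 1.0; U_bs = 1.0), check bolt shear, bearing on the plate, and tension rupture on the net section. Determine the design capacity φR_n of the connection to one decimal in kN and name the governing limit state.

958.5 kN (net-section rupture governs)

Bolt shear: A_b = π(22)²/4 = 380.13 mm². φR_n = 0.75 × 372 × 380.13 × 8 × 2 = 1696.9 kN.
Bearing (20 mm plate, F_u = 450 MPa): end bolts L_c = 31 − 24/2 = 19, R_n = min(1.2×19×20×450, 2.4×22×20×450) = 205.2 kN/bolt; interior L_c = 68 − 24 = 44, R_n = 475.2 kN/bolt. φR_n = 0.75 × (2×205.2 + 6×475.2) = 2446.2 kN.
Tension rupture (net): A_n = (194 − 2×26)×20 = 2840 mm² (U = 1.0, A_e = A_n). φR_n = 0.75 × 450 × 2840 = 958.5 kN.
Governing: min(1696.9, 2446.2, 958.5) = 958.5 kN → net-section rupture.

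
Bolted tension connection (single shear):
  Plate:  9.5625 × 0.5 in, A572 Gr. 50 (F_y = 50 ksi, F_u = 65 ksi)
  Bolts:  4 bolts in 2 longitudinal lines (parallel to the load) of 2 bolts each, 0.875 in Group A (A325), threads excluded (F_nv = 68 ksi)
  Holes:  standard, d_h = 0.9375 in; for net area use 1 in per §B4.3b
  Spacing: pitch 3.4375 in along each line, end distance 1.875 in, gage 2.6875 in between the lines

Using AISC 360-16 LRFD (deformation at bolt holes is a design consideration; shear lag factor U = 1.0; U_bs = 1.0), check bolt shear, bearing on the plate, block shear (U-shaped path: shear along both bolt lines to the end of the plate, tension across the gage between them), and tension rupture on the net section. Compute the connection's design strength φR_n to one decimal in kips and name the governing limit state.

Bolt shear: A_b = π(0.875)²/4 = 0.60132 in². φR_n = 0.75 × 68 × 0.60132 × 4 × 1 = 122.7 kips.
Bearing (0.5 in plate, F_u = 65 ksi): end bolts L_c = 1.875 − 0.9375/2 = 1.40625, R_n = min(1.2×1.40625×0.5×65, 2.4×0.875×0.5×65) = 54.844 kips/bolt; interior L_c = 3.4375 − 0.9375 = 2.5, R_n = 68.25 kips/bolt. φR_n = 0.75 × (2×54.844 + 2×68.25) = 184.6 kips.
Block shear: shear path 2×[1.875+1×3.4375] = 2×5.3125 in, A_gv = 5.3125, A_nv = 2×(5.3125 − 1.5×1)×0.5 = 3.8125 in²; tension across gage: (2.6875 − 1×1)×0.5 = 0.84375 in². R_n = min(0.6×65×3.8125, 0.6×50×5.3125) + 1.0×65×0.84375 = min(148.69, 159.38) + 54.844 = 203.53 kips. φR_n = 0.75 × 203.53 = 152.6 kips.
Tension rupture (net): A_n = (9.5625 − 2×1)×0.5 = 3.7813 in² (U = 1.0, A_e = A_n). φR_n = 0.75 × 65 × 3.7813 = 184.3 kips.
Governing: min(122.7, 184.6, 152.6, 184.3) = 122.7 kips → bolt shear.

122.7 kips (bolt shear governs)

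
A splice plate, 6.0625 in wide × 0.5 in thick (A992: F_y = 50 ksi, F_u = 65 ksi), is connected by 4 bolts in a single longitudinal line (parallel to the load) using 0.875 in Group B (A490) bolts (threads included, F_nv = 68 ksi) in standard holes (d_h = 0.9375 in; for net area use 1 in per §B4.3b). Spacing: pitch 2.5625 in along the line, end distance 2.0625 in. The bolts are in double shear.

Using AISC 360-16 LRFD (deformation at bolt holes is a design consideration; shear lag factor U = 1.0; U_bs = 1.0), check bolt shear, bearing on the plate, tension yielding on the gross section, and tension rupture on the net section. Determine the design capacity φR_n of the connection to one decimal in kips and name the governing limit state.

123.4 kips (net-section rupture governs)

Bolt shear: A_b = π(0.875)²/4 = 0.60132 in². φR_n = 0.75 × 68 × 0.60132 × 4 × 2 = 245.3 kips.
Bearing (0.5 in plate, F_u = 65 ksi): end bolts L_c = 2.0625 − 0.9375/2 = 1.59375, R_n = min(1.2×1.59375×0.5×65, 2.4×0.875×0.5×65) = 62.156 kips/bolt; interior L_c = 2.5625 − 0.9375 = 1.625, R_n = 63.375 kips/bolt. φR_n = 0.75 × (1×62.156 + 3×63.375) = 189.2 kips.
Tension yield (gross): A_g = 6.0625×0.5 = 3.0313 in². φR_n = 0.90 × 50 × 3.0313 = 136.4 kips.
Tension rupture (net): A_n = (6.0625 − 1×1)×0.5 = 2.5313 in² (U = 1.0, A_e = A_n). φR_n = 0.75 × 65 × 2.5313 = 123.4 kips.
Governing: min(245.3, 189.2, 136.4, 123.4) = 123.4 kips → net-section rupture.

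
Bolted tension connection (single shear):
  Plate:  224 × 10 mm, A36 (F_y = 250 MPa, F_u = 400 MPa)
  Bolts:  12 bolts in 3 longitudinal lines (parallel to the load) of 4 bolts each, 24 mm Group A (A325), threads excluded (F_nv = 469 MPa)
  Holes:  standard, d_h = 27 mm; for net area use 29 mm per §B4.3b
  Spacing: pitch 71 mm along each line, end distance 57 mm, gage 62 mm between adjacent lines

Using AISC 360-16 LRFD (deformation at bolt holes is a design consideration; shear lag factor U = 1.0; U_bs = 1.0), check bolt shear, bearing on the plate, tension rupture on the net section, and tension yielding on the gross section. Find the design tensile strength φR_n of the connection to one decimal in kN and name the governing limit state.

Bolt shear: A_b = π(24)²/4 = 452.39 mm². φR_n = 0.75 × 469 × 452.39 × 12 × 1 = 1909.5 kN.
Bearing (10 mm plate, F_u = 400 MPa): end bolts L_c = 57 − 27/2 = 43.5, R_n = min(1.2×43.5×10×400, 2.4×24×10×400) = 208.8 kN/bolt; interior L_c = 71 − 27 = 44, R_n = 211.2 kN/bolt. φR_n = 0.75 × (3×208.8 + 9×211.2) = 1895.4 kN.
Tension rupture (net): A_n = (224 − 3×29)×10 = 1370 mm² (U = 1.0, A_e = A_n). φR_n = 0.75 × 400 × 1370 = 411.0 kN.
Tension yield (gross): A_g = 224×10 = 2240 mm². φR_n = 0.90 × 250 × 2240 = 504.0 kN.
Governing: min(1909.5, 1895.4, 411.0, 504.0) = 411.0 kN → net-section rupture.

411.0 kN (net-section rupture governs)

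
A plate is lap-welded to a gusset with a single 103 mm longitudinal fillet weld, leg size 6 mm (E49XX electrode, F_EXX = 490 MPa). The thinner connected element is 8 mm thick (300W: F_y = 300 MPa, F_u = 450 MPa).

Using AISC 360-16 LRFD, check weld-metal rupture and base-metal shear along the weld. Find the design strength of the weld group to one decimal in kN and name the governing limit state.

Weld metal: throat = 0.707×6 = 4.242 mm, L = 103 mm. φR_n = 0.75 × 0.6 × 490 × 4.242 × 103 = 96.3 kN.
Base metal shear (8 mm plate): yield φR_n = 1.0×0.6×300×8×103 = 148.3 kN; rupture φR_n = 0.75×0.6×450×8×103 = 166.9 kN; take 148.3 kN (yield).
Governing: min(96.3, 148.3) = 96.3 kN → weld metal.

96.3 kN (weld metal governs)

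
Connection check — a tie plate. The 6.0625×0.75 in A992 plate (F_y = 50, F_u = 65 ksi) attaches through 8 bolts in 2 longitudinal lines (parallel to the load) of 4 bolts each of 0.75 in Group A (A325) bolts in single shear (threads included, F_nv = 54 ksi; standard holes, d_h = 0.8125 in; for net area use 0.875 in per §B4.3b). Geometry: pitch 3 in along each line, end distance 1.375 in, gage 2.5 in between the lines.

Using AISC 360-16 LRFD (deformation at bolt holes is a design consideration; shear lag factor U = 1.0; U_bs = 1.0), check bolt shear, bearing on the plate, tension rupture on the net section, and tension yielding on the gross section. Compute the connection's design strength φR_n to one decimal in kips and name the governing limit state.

143.1 kips (bolt shear governs)

Bolt shear: A_b = π(0.75)²/4 = 0.44179 in². φR_n = 0.75 × 54 × 0.44179 × 8 × 1 = 143.1 kips.
Bearing (0.75 in plate, F_u = 65 ksi): end bolts L_c = 1.375 − 0.8125/2 = 0.96875, R_n = min(1.2×0.96875×0.75×65, 2.4×0.75×0.75×65) = 56.672 kips/bolt; interior L_c = 3 − 0.8125 = 2.1875, R_n = 87.75 kips/bolt. φR_n = 0.75 × (2×56.672 + 6×87.75) = 479.9 kips.
Tension rupture (net): A_n = (6.0625 − 2×0.875)×0.75 = 3.2344 in² (U = 1.0, A_e = A_n). φR_n = 0.75 × 65 × 3.2344 = 157.7 kips.
Tension yield (gross): A_g = 6.0625×0.75 = 4.5469 in². φR_n = 0.90 × 50 × 4.5469 = 204.6 kips.
Governing: min(143.1, 479.9, 157.7, 204.6) = 143.1 kips → bolt shear.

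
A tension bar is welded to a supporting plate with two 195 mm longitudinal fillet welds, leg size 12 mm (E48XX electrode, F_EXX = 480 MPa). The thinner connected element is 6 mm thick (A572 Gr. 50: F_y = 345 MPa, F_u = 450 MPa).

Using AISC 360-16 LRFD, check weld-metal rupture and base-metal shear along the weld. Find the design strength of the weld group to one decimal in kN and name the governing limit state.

Weld metal: throat = 0.707×12 = 8.484 mm, L = 2×195 = 390 mm. φR_n = 0.75 × 0.6 × 480 × 8.484 × 390 = 714.7 kN.
Base metal shear (6 mm plate): yield φR_n = 1.0×0.6×345×6×390 = 484.4 kN; rupture φR_n = 0.75×0.6×450×6×390 = 473.9 kN; take 473.9 kN (rupture).
Governing: min(714.7, 473.9) = 473.9 kN → base-metal shear.

473.9 kN (base-metal shear governs)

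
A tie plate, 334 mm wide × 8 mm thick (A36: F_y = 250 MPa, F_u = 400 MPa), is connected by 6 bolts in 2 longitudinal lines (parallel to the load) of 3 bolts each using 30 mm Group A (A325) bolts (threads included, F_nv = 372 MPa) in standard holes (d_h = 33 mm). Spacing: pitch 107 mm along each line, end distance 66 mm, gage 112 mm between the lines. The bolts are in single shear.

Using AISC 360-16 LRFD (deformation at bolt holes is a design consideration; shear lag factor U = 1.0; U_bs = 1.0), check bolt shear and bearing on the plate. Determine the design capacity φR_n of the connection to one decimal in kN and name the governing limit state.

Bolt shear: A_b = π(30)²/4 = 706.86 mm². φR_n = 0.75 × 372 × 706.86 × 6 × 1 = 1183.3 kN.
Bearing (8 mm plate, F_u = 400 MPa): end bolts L_c = 66 − 33/2 = 49.5, R_n = min(1.2×49.5×8×400, 2.4×30×8×400) = 190.08 kN/bolt; interior L_c = 107 − 33 = 74, R_n = 230.4 kN/bolt. φR_n = 0.75 × (2×190.08 + 4×230.4) = 976.3 kN.
Governing: min(1183.3, 976.3) = 976.3 kN → bearing.

976.3 kN (bearing governs)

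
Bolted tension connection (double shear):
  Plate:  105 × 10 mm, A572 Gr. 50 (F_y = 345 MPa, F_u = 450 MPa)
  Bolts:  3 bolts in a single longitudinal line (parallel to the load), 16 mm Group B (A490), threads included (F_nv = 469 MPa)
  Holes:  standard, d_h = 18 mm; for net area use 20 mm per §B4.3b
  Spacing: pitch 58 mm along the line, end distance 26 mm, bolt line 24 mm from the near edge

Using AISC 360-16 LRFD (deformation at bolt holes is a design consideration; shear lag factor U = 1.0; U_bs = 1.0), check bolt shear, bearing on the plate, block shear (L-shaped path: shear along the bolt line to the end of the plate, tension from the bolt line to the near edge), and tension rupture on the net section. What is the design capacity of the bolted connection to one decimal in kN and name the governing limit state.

233.6 kN (block shear governs)

Bolt shear: A_b = π(16)²/4 = 201.06 mm². φR_n = 0.75 × 469 × 201.06 × 3 × 2 = 424.3 kN.
Bearing (10 mm plate, F_u = 450 MPa): end bolts L_c = 26 − 18/2 = 17, R_n = min(1.2×17×10×450, 2.4×16×10×450) = 91.8 kN/bolt; interior L_c = 58 − 18 = 40, R_n = 172.8 kN/bolt. φR_n = 0.75 × (1×91.8 + 2×172.8) = 328.1 kN.
Block shear: shear path 1×[26+2×58] = 1×142 mm, A_gv = 1420, A_nv = 1×(142 − 2.5×20)×10 = 920 mm²; tension to near edge: (24 − 0.5×20)×10 = 140 mm². R_n = min(0.6×450×920, 0.6×345×1420) + 1.0×450×140 = min(248.4, 293.94) + 63 = 311.4 kN. φR_n = 0.75 × 311.4 = 233.6 kN.
Tension rupture (net): A_n = (105 − 1×20)×10 = 850 mm² (U = 1.0, A_e = A_n). φR_n = 0.75 × 450 × 850 = 286.9 kN.
Governing: min(424.3, 328.1, 233.6, 286.9) = 233.6 kN → block shear.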